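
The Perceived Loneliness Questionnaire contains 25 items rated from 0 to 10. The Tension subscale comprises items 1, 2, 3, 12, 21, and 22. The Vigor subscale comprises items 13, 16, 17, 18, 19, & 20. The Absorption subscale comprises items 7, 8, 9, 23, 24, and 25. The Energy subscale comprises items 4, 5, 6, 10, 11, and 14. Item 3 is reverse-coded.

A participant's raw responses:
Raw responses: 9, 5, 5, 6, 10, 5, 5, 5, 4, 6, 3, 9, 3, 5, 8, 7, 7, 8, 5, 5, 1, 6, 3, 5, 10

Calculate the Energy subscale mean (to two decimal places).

Energy items: 4, 5, 6, 10, 11, 14.
  item 4: 6
  item 5: 10
  item 6: 5
  item 10: 6
  item 11: 3
  item 14: 5
Sum = 6 + 10 + 5 + 6 + 3 + 5 = 35
Mean = 35 / 6 = 5.83

5.83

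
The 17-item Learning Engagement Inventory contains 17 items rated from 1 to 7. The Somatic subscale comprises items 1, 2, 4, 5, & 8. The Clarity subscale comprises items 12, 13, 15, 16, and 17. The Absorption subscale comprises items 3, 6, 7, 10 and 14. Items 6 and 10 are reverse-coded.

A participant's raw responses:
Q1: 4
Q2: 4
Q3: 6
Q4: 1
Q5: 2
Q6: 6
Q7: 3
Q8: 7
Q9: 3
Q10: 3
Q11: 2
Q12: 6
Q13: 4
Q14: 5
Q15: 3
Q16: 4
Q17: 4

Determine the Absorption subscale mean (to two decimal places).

4.20

Absorption items: 3, 6, 7, 10, 14.
Of these, items 6 and 10 are reverse-coded; reverse-coded value = 8 − response.
  item 3: 6
  item 6: 8 − 6 = 2
  item 7: 3
  item 10: 8 − 3 = 5
  item 14: 5
Sum = 6 + 2 + 3 + 5 + 5 = 21
Mean = 21 / 5 = 4.20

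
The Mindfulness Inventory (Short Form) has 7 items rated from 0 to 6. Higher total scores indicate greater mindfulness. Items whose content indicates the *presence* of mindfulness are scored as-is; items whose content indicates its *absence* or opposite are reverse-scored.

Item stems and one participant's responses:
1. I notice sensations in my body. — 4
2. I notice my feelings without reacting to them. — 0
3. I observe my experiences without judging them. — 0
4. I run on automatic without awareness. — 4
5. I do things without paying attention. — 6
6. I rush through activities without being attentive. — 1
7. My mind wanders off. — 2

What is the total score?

15

Items 4, 5, 6, 7 describe the absence/opposite of mindfulness → reverse-score.
reversed = (0+6) − raw = 6 − raw.
  item 1: 4
  item 2: 0
  item 3: 0
  item 4: 6 − 4 = 2
  item 5: 6 − 6 = 0
  item 6: 6 − 1 = 5
  item 7: 6 − 2 = 4
Total = 4 + 0 + 0 + 2 + 0 + 5 + 4 = 15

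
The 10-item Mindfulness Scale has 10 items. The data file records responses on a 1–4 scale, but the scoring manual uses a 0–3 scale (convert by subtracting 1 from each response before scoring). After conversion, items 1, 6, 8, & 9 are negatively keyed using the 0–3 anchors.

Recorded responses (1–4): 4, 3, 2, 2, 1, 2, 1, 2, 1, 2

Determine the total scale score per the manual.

12

Convert to 0–3: 3, 2, 1, 1, 0, 1, 0, 1, 0, 1
Reverse-coded (reverse-coded value = 3 − response):
  item 1: 3 − 3 = 0
  item 6: 3 − 1 = 2
  item 8: 3 − 1 = 2
  item 9: 3 − 0 = 3
Scored: 0, 2, 1, 1, 0, 2, 0, 2, 3, 1
Total = 12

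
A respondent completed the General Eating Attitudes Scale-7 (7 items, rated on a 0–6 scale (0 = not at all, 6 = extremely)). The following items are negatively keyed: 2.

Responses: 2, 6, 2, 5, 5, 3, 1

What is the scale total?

18

Reverse-coded items (reverse-coded value = 6 − response):
  item 2: 6 − 6 = 0
Scored responses: 2, 0, 2, 5, 5, 3, 1
Total = 2 + 0 + 2 + 5 + 5 + 3 + 1 = 18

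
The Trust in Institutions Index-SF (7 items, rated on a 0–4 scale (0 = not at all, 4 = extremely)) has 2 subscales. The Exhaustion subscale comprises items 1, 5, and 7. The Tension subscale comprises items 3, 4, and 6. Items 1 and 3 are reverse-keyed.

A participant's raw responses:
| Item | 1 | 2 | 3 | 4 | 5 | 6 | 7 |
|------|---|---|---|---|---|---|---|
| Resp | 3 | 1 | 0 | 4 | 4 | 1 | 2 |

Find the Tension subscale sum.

Tension items: 3, 4, 6.
Of these, item 3 is reverse-keyed; on a 0–4 scale, reversed = 4 − raw.
  item 3: 4 − 0 = 4
  item 4: 4
  item 6: 1
Sum = 4 + 4 + 1 = 9

9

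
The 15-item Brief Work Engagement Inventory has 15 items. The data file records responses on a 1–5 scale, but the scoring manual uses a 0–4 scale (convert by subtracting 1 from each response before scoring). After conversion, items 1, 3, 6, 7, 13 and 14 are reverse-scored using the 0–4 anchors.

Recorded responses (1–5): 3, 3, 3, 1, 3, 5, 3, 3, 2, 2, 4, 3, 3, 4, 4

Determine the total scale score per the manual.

25

Convert to 0–4: 2, 2, 2, 0, 2, 4, 2, 2, 1, 1, 3, 2, 2, 3, 3
Reverse-coded (on a 0–4 scale, reversed = 4 − raw):
  item 1: 4 − 2 = 2
  item 3: 4 − 2 = 2
  item 6: 4 − 4 = 0
  item 7: 4 − 2 = 2
  item 13: 4 − 2 = 2
  item 14: 4 − 3 = 1
Scored: 2, 2, 2, 0, 2, 0, 2, 2, 1, 1, 3, 2, 2, 1, 3
Total = 25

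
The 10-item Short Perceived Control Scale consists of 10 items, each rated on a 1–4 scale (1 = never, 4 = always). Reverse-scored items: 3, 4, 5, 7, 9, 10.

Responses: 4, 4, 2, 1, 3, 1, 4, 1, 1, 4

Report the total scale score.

Raw sum = 25. Reverse-scored items: 3, 4, 5, 7, 9, 10; their raw sum = 15.
Each reversal replaces raw with 5 − raw, changing the total by 5 − 2·raw per item.
Total = 25 + 6·5 − 2·15 = 25 + 30 − 30 = 25

25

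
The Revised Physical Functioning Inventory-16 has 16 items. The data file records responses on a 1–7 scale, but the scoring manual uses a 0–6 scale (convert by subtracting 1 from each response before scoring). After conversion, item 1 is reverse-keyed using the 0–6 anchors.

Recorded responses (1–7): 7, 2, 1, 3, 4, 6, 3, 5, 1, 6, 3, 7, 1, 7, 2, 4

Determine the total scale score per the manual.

Convert to 0–6: 6, 1, 0, 2, 3, 5, 2, 4, 0, 5, 2, 6, 0, 6, 1, 3
Reverse-coded (on a 0–6 scale, reversed = 6 − raw):
  item 1: 6 − 6 = 0
Scored: 0, 1, 0, 2, 3, 5, 2, 4, 0, 5, 2, 6, 0, 6, 1, 3
Total = 40

40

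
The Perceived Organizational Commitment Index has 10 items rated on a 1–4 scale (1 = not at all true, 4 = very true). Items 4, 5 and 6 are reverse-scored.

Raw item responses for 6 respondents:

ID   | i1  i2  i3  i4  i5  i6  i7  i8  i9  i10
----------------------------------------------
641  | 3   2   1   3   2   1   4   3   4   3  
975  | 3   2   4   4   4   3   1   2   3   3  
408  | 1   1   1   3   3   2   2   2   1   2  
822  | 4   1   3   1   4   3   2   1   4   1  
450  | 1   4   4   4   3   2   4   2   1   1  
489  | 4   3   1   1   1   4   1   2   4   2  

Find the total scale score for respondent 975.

Respondent 975 raw: 3, 2, 4, 4, 4, 3, 1, 2, 3, 3.
Reverse-coded (reversed = (1+4) − raw = 5 − raw):
  item 1: 3
  item 2: 2
  item 3: 4
  item 4: 5 − 4 = 1
  item 5: 5 − 4 = 1
  item 6: 5 − 3 = 2
  item 7: 1
  item 8: 2
  item 9: 3
  item 10: 3
Sum = 3 + 2 + 4 + 1 + 1 + 2 + 1 + 2 + 3 + 3 = 22

22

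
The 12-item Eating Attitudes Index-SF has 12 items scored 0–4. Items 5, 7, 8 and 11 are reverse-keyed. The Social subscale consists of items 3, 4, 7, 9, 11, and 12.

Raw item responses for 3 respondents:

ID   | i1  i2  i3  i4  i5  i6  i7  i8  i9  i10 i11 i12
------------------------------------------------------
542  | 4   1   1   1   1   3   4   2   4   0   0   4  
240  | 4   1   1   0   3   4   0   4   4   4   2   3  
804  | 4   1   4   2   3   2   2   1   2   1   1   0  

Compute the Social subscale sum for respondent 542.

Respondent 542 raw: 4, 1, 1, 1, 1, 3, 4, 2, 4, 0, 0, 4.
Social items: 3, 4, 7, 9, 11, 12.
Reverse-coded (on a 0–4 scale, reversed = 4 − raw):
  item 3: 1
  item 4: 1
  item 7: 4 − 4 = 0
  item 9: 4
  item 11: 4 − 0 = 4
  item 12: 4
Sum = 1 + 1 + 0 + 4 + 4 + 4 = 14

14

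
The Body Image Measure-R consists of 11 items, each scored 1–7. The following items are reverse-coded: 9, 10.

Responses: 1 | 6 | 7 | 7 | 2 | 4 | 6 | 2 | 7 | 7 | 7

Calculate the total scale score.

Reverse-coded items (reverse-coded value = 8 − response):
  item 9: 8 − 7 = 1
  item 10: 8 − 7 = 1
Scored responses: 1, 6, 7, 7, 2, 4, 6, 2, 1, 1, 7
Total = 1 + 6 + 7 + 7 + 2 + 4 + 6 + 2 + 1 + 1 + 7 = 44

44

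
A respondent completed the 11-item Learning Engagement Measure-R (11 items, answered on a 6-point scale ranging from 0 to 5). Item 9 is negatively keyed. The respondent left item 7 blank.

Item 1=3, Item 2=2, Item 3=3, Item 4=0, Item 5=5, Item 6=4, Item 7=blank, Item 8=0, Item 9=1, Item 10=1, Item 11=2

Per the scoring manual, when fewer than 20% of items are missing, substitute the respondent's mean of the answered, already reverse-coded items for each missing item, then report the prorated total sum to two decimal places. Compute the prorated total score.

26.40

Reverse-coded (reversed = (0+5) − raw = 5 − raw):
  item 9: 5 − 1 = 4
Completed scored items (10 of 11): 3, 2, 3, 0, 5, 4, 0, 4, 1, 2; sum = 24.
Person mean = 24 / 10 ≈ 2.4000
Prorated total = (24 / 10) × 11 = 26.40 (to 2 dp)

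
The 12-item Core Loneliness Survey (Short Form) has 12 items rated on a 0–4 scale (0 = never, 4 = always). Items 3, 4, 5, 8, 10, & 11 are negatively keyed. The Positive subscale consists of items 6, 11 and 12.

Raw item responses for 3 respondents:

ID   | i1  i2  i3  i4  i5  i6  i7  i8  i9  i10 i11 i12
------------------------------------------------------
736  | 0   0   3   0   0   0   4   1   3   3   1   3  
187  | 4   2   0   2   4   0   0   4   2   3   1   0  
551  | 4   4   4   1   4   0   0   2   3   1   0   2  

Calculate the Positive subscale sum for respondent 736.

Respondent 736 raw: 0, 0, 3, 0, 0, 0, 4, 1, 3, 3, 1, 3.
Positive items: 6, 11, 12.
Reverse-coded (reversed = (0+4) − raw = 4 − raw):
  item 6: 0
  item 11: 4 − 1 = 3
  item 12: 3
Sum = 0 + 3 + 3 = 6

6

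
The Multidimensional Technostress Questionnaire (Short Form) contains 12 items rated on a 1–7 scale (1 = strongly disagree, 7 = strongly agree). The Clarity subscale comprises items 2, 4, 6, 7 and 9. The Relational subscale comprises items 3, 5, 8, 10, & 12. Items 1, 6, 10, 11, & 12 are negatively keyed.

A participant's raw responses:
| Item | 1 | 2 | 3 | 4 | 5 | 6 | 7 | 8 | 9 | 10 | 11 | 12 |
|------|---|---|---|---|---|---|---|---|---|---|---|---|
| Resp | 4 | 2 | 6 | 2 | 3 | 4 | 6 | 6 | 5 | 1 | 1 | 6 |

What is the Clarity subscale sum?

19

Clarity items: 2, 4, 6, 7, 9.
Of these, item 6 is negatively keyed; on a 1–7 scale, reversed = 8 − raw.
  item 2: 2
  item 4: 2
  item 6: 8 − 4 = 4
  item 7: 6
  item 9: 5
Sum = 2 + 2 + 4 + 6 + 5 = 19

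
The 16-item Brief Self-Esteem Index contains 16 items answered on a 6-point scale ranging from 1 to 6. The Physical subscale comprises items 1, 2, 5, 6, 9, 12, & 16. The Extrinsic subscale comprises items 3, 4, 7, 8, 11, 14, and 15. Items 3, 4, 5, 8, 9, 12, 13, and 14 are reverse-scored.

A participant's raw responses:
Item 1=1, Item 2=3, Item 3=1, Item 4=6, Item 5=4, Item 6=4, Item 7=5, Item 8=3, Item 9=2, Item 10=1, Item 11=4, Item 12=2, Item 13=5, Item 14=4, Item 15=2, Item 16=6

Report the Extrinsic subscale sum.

25

Extrinsic items: 3, 4, 7, 8, 11, 14, 15.
Of these, items 3, 4, 8, & 14 are reverse-scored; reversed = (1+6) − raw = 7 − raw.
  item 3: 7 − 1 = 6
  item 4: 7 − 6 = 1
  item 7: 5
  item 8: 7 − 3 = 4
  item 11: 4
  item 14: 7 − 4 = 3
  item 15: 2
Sum = 6 + 1 + 5 + 4 + 4 + 3 + 2 = 25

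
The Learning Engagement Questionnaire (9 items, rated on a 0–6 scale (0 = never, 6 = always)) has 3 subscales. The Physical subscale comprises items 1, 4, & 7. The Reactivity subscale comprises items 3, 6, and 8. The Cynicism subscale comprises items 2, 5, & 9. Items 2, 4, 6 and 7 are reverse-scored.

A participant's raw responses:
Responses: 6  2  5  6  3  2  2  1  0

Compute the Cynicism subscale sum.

7

Cynicism items: 2, 5, 9.
Of these, item 2 is reverse-scored; reversed = (0+6) − raw = 6 − raw.
  item 2: 6 − 2 = 4
  item 5: 3
  item 9: 0
Sum = 4 + 3 + 0 = 7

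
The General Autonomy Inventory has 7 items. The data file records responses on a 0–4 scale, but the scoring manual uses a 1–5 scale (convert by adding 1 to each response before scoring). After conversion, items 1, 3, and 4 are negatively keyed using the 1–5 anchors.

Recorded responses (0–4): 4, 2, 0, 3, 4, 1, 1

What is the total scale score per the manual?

Convert to 1–5: 5, 3, 1, 4, 5, 2, 2
Reverse-coded (reversed = (1+5) − raw = 6 − raw):
  item 1: 6 − 5 = 1
  item 3: 6 − 1 = 5
  item 4: 6 − 4 = 2
Scored: 1, 3, 5, 2, 5, 2, 2
Total = 20

20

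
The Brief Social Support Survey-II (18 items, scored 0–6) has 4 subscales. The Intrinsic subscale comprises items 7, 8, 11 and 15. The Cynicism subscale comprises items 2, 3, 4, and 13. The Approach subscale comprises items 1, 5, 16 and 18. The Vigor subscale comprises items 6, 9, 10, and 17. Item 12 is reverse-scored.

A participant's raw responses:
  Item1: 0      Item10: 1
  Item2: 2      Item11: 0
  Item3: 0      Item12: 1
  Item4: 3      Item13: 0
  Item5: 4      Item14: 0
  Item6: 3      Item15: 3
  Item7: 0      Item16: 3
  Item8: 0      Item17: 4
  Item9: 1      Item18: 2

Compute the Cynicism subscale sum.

Cynicism items: 2, 3, 4, 13.
  item 2: 2
  item 3: 0
  item 4: 3
  item 13: 0
Sum = 2 + 0 + 3 + 0 = 5

5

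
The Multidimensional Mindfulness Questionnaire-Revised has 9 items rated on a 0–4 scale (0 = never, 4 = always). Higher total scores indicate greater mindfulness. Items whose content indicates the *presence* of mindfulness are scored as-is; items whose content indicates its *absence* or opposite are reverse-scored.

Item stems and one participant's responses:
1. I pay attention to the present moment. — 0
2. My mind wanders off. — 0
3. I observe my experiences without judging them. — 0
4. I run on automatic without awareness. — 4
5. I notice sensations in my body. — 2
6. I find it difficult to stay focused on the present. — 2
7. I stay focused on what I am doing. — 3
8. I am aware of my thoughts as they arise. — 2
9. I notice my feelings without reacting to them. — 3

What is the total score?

16

Items 2, 4, 6 describe the absence/opposite of mindfulness → reverse-score.
reversed = (0+4) − raw = 4 − raw.
  item 1: 0
  item 2: 4 − 0 = 4
  item 3: 0
  item 4: 4 − 4 = 0
  item 5: 2
  item 6: 4 − 2 = 2
  item 7: 3
  item 8: 2
  item 9: 3
Total = 0 + 4 + 0 + 0 + 2 + 2 + 3 + 2 + 3 = 16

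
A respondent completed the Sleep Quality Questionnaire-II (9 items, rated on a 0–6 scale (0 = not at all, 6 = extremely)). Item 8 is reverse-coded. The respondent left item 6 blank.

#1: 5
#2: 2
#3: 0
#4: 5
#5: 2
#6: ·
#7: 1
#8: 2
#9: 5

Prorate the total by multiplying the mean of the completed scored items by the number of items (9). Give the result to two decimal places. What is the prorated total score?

27.00

Reverse-coded (on a 0–6 scale, reversed = 6 − raw):
  item 8: 6 − 2 = 4
Completed scored items (8 of 9): 5, 2, 0, 5, 2, 1, 4, 5; sum = 24.
Person mean = 24 / 8 ≈ 3.0000
Prorated total = (24 / 8) × 9 = 27.00 (to 2 dp)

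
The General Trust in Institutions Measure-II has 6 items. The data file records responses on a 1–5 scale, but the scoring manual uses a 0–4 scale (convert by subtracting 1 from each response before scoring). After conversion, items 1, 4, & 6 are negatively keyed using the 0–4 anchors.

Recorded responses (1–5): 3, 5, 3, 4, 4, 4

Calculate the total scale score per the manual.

Convert to 0–4: 2, 4, 2, 3, 3, 3
Reverse-coded (on a 0–4 scale, reversed = 4 − raw):
  item 1: 4 − 2 = 2
  item 4: 4 − 3 = 1
  item 6: 4 − 3 = 1
Scored: 2, 4, 2, 1, 3, 1
Total = 13

13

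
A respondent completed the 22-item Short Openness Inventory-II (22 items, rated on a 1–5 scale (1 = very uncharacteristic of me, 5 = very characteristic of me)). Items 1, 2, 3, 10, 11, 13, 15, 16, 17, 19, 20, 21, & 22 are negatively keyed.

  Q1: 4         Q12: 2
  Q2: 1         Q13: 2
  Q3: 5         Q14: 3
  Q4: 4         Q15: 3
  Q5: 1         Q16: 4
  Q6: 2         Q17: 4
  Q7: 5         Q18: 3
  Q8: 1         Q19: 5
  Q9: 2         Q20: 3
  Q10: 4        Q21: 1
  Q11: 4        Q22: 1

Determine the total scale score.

Reversing items 1, 2, 3, 10, 11, 13, 15, 16, 17, 19, 20, 21 and 22 with 6 − raw:
Total = (6−4) + (6−1) + (6−5) + 4 + 1 + 2 + 5 + 1 + 2 + (6−4) + (6−4) + 2 + (6−2) + 3 + (6−3) + (6−4) + (6−4) + 3 + (6−5) + (6−3) + (6−1) + (6−1)
      = 2 + 5 + 1 + 4 + 1 + 2 + 5 + 1 + 2 + 2 + 2 + 2 + 4 + 3 + 3 + 2 + 2 + 3 + 1 + 3 + 5 + 5 = 60

60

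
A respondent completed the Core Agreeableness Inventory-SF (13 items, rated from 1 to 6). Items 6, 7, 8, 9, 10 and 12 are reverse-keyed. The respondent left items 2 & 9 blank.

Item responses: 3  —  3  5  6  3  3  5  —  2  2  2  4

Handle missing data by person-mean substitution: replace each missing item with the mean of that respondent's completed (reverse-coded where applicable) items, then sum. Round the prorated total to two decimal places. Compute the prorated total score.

50.82

Reverse-coded (reversed = (1+6) − raw = 7 − raw):
  item 6: 7 − 3 = 4
  item 7: 7 − 3 = 4
  item 8: 7 − 5 = 2
  item 10: 7 − 2 = 5
  item 12: 7 − 2 = 5
Completed scored items (11 of 13): 3, 3, 5, 6, 4, 4, 2, 5, 2, 5, 4; sum = 43.
Person mean = 43 / 11 ≈ 3.9091
Prorated total = (43 / 11) × 13 = 50.82 (to 2 dp)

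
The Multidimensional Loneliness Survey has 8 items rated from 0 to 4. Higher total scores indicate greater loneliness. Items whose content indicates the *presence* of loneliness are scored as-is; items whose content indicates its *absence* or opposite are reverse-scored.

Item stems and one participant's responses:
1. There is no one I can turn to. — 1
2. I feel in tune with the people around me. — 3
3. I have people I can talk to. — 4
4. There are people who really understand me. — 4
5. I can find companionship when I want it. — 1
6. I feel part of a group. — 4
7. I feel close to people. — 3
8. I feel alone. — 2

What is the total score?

Items 2, 3, 4, 5, 6, 7 describe the absence/opposite of loneliness → reverse-score.
reverse-coded value = 4 − response.
  item 1: 1
  item 2: 4 − 3 = 1
  item 3: 4 − 4 = 0
  item 4: 4 − 4 = 0
  item 5: 4 − 1 = 3
  item 6: 4 − 4 = 0
  item 7: 4 − 3 = 1
  item 8: 2
Total = 1 + 1 + 0 + 0 + 3 + 0 + 1 + 2 = 8

8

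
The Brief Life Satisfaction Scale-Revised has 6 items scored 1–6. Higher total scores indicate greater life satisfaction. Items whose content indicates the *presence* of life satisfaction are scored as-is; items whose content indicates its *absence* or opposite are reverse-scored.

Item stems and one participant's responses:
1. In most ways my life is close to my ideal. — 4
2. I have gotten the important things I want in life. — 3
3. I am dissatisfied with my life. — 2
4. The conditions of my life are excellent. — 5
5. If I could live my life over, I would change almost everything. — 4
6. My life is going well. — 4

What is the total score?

24

Items 3, 5 describe the absence/opposite of life satisfaction → reverse-score.
reverse-coded value = 7 − response.
  item 1: 4
  item 2: 3
  item 3: 7 − 2 = 5
  item 4: 5
  item 5: 7 − 4 = 3
  item 6: 4
Total = 4 + 3 + 5 + 5 + 3 + 4 = 24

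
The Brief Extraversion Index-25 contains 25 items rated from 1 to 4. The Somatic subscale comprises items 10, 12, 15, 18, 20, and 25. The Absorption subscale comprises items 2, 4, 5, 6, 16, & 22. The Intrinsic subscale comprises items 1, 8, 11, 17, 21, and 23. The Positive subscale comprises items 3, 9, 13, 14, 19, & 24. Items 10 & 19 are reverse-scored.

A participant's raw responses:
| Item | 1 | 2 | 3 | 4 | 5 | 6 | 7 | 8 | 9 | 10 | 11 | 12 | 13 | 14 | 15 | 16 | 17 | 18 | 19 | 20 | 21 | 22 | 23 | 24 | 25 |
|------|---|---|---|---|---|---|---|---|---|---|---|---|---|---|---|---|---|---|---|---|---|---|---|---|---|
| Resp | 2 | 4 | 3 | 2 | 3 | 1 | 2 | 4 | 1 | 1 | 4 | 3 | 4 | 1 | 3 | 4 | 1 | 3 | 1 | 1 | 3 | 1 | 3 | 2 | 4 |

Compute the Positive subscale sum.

Positive items: 3, 9, 13, 14, 19, 24.
Of these, item 19 is reverse-scored; reversed = (1+4) − raw = 5 − raw.
  item 3: 3
  item 9: 1
  item 13: 4
  item 14: 1
  item 19: 5 − 1 = 4
  item 24: 2
Sum = 3 + 1 + 4 + 1 + 4 + 2 = 15

15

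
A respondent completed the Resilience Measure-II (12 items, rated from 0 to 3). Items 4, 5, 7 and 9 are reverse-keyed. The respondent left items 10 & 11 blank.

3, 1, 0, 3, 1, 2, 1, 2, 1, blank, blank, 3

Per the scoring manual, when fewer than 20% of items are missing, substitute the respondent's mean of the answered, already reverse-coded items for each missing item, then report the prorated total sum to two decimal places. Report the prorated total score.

Reverse-coded (reverse-coded value = 3 − response):
  item 4: 3 − 3 = 0
  item 5: 3 − 1 = 2
  item 7: 3 − 1 = 2
  item 9: 3 − 1 = 2
Completed scored items (10 of 12): 3, 1, 0, 0, 2, 2, 2, 2, 2, 3; sum = 17.
Person mean = 17 / 10 ≈ 1.7000
Prorated total = (17 / 10) × 12 = 20.40 (to 2 dp)

20.40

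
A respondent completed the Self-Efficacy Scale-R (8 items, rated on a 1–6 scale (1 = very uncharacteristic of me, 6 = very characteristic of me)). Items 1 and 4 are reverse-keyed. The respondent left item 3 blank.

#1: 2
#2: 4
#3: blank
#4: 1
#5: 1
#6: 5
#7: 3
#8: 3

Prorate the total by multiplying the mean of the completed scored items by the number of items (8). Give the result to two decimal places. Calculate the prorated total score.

30.86

Reverse-coded (reverse-coded value = 7 − response):
  item 1: 7 − 2 = 5
  item 4: 7 − 1 = 6
Completed scored items (7 of 8): 5, 4, 6, 1, 5, 3, 3; sum = 27.
Person mean = 27 / 7 ≈ 3.8571
Prorated total = (27 / 7) × 8 = 30.86 (to 2 dp)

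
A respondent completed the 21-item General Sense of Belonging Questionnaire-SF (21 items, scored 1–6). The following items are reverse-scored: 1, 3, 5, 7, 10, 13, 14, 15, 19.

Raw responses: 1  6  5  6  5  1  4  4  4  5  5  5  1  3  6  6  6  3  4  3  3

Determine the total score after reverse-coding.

Reverse-scored items use 7 − raw:
  item 1: 7 − 1 = 6
  item 3: 7 − 5 = 2
  item 5: 7 − 5 = 2
  item 7: 7 − 4 = 3
  item 10: 7 − 5 = 2
  item 13: 7 − 1 = 6
  item 14: 7 − 3 = 4
  item 15: 7 − 6 = 1
  item 19: 7 − 4 = 3
Scored responses: 6, 6, 2, 6, 2, 1, 3, 4, 4, 2, 5, 5, 6, 4, 1, 6, 6, 3, 3, 3, 3
Total = 6 + 6 + 2 + 6 + 2 + 1 + 3 + 4 + 4 + 2 + 5 + 5 + 6 + 4 + 1 + 6 + 6 + 3 + 3 + 3 + 3 = 81

81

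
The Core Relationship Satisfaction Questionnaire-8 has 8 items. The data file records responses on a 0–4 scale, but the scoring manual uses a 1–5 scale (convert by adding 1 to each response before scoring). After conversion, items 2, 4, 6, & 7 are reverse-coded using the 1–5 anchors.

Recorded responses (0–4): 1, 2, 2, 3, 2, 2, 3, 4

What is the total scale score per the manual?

23

Convert to 1–5: 2, 3, 3, 4, 3, 3, 4, 5
Reverse-coded (on a 1–5 scale, reversed = 6 − raw):
  item 2: 6 − 3 = 3
  item 4: 6 − 4 = 2
  item 6: 6 − 3 = 3
  item 7: 6 − 4 = 2
Scored: 2, 3, 3, 2, 3, 3, 2, 5
Total = 23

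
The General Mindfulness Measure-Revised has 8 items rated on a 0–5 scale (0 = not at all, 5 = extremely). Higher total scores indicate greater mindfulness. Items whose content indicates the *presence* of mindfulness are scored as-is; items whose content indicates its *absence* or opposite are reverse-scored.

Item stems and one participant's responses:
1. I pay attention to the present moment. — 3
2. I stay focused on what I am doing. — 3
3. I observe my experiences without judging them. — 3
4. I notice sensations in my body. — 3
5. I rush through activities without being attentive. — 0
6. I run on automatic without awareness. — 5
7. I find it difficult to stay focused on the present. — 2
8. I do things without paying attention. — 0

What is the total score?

25

Items 5, 6, 7, 8 describe the absence/opposite of mindfulness → reverse-score.
on a 0–5 scale, reversed = 5 − raw.
  item 1: 3
  item 2: 3
  item 3: 3
  item 4: 3
  item 5: 5 − 0 = 5
  item 6: 5 − 5 = 0
  item 7: 5 − 2 = 3
  item 8: 5 − 0 = 5
Total = 3 + 3 + 3 + 3 + 5 + 0 + 3 + 5 = 25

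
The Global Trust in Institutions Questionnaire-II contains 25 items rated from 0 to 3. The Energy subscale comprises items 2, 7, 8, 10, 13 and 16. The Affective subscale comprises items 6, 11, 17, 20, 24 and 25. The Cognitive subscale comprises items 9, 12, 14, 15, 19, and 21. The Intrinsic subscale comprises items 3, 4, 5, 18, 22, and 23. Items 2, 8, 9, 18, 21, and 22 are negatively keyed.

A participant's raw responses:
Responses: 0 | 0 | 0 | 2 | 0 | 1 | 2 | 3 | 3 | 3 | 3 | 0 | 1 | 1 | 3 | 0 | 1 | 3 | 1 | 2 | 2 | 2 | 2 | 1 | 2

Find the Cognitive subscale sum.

Cognitive items: 9, 12, 14, 15, 19, 21.
Of these, items 9 & 21 are negatively keyed; on a 0–3 scale, reversed = 3 − raw.
  item 9: 3 − 3 = 0
  item 12: 0
  item 14: 1
  item 15: 3
  item 19: 1
  item 21: 3 − 2 = 1
Sum = 0 + 0 + 1 + 3 + 1 + 1 = 6

6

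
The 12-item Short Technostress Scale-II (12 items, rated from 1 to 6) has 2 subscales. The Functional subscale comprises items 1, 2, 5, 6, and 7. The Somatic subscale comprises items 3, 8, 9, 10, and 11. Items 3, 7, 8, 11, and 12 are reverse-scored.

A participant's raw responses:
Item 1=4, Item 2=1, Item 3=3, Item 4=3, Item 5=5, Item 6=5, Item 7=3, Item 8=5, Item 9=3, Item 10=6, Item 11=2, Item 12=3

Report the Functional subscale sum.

19

Functional items: 1, 2, 5, 6, 7.
Of these, item 7 is reverse-scored; on a 1–6 scale, reversed = 7 − raw.
  item 1: 4
  item 2: 1
  item 5: 5
  item 6: 5
  item 7: 7 − 3 = 4
Sum = 4 + 1 + 5 + 5 + 4 = 19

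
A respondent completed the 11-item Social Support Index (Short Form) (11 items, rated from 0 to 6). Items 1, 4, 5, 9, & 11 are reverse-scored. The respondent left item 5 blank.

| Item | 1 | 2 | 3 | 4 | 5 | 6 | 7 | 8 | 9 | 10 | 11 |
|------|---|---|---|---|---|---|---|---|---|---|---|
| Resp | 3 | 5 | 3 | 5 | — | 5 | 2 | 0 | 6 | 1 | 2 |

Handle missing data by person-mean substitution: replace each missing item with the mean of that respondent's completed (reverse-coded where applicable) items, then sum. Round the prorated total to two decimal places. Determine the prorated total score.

Reverse-coded (reversed = (0+6) − raw = 6 − raw):
  item 1: 6 − 3 = 3
  item 4: 6 − 5 = 1
  item 9: 6 − 6 = 0
  item 11: 6 − 2 = 4
Completed scored items (10 of 11): 3, 5, 3, 1, 5, 2, 0, 0, 1, 4; sum = 24.
Person mean = 24 / 10 ≈ 2.4000
Prorated total = (24 / 10) × 11 = 26.40 (to 2 dp)

26.40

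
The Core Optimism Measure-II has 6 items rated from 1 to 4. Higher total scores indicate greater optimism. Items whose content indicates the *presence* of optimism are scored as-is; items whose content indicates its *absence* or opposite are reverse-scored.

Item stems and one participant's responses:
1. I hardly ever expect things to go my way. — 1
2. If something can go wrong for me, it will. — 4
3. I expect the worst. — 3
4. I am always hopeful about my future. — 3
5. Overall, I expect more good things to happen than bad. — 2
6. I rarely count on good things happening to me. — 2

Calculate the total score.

15

Items 1, 2, 3, 6 describe the absence/opposite of optimism → reverse-score.
reverse-coded value = 5 − response.
  item 1: 5 − 1 = 4
  item 2: 5 − 4 = 1
  item 3: 5 − 3 = 2
  item 4: 3
  item 5: 2
  item 6: 5 − 2 = 3
Total = 4 + 1 + 2 + 3 + 2 + 3 = 15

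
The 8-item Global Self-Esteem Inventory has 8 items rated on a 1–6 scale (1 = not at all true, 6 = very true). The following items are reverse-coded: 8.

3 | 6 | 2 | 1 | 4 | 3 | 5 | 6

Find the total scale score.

25

Reversing item 8 with 7 − raw:
Total = 3 + 6 + 2 + 1 + 4 + 3 + 5 + (7−6)
      = 3 + 6 + 2 + 1 + 4 + 3 + 5 + 1 = 25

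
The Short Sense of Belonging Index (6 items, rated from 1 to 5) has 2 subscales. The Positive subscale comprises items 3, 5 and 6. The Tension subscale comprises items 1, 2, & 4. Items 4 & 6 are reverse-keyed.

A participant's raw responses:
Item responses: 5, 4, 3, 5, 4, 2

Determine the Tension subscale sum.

Tension items: 1, 2, 4.
Of these, item 4 is reverse-keyed; on a 1–5 scale, reversed = 6 − raw.
  item 1: 5
  item 2: 4
  item 4: 6 − 5 = 1
Sum = 5 + 4 + 1 = 10

10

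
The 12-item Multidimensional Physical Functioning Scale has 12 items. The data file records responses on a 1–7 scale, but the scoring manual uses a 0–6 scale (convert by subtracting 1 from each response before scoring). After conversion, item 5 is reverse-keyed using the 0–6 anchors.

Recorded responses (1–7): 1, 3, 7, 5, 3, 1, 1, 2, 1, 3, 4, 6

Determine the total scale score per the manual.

Convert to 0–6: 0, 2, 6, 4, 2, 0, 0, 1, 0, 2, 3, 5
Reverse-coded (reversed = (0+6) − raw = 6 − raw):
  item 5: 6 − 2 = 4
Scored: 0, 2, 6, 4, 4, 0, 0, 1, 0, 2, 3, 5
Total = 27

27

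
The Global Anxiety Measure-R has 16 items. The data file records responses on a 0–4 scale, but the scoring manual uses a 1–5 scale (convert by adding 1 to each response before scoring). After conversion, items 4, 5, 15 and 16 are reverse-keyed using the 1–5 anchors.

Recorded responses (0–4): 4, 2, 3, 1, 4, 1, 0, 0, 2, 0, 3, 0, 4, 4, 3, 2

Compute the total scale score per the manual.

45

Convert to 1–5: 5, 3, 4, 2, 5, 2, 1, 1, 3, 1, 4, 1, 5, 5, 4, 3
Reverse-coded (on a 1–5 scale, reversed = 6 − raw):
  item 4: 6 − 2 = 4
  item 5: 6 − 5 = 1
  item 15: 6 − 4 = 2
  item 16: 6 − 3 = 3
Scored: 5, 3, 4, 4, 1, 2, 1, 1, 3, 1, 4, 1, 5, 5, 2, 3
Total = 45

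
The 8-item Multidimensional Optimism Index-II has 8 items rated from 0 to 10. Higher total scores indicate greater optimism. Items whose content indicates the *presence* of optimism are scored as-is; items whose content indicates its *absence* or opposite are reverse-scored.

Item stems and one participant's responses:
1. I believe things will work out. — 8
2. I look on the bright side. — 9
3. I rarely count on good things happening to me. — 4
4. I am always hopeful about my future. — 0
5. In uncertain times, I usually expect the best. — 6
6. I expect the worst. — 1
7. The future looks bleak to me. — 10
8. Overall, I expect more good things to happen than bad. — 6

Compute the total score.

Items 3, 6, 7 describe the absence/opposite of optimism → reverse-score.
reversed = (0+10) − raw = 10 − raw.
  item 1: 8
  item 2: 9
  item 3: 10 − 4 = 6
  item 4: 0
  item 5: 6
  item 6: 10 − 1 = 9
  item 7: 10 − 10 = 0
  item 8: 6
Total = 8 + 9 + 6 + 0 + 6 + 9 + 0 + 6 = 44

44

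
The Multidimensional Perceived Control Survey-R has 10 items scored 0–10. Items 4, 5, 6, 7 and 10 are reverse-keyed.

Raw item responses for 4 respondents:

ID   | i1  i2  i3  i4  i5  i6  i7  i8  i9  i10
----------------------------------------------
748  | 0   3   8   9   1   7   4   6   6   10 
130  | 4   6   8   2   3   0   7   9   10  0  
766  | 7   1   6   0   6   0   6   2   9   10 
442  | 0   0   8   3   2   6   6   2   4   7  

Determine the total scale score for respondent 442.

40

Respondent 442 raw: 0, 0, 8, 3, 2, 6, 6, 2, 4, 7.
Reverse-coded (on a 0–10 scale, reversed = 10 − raw):
  item 1: 0
  item 2: 0
  item 3: 8
  item 4: 10 − 3 = 7
  item 5: 10 − 2 = 8
  item 6: 10 − 6 = 4
  item 7: 10 − 6 = 4
  item 8: 2
  item 9: 4
  item 10: 10 − 7 = 3
Sum = 0 + 0 + 8 + 7 + 8 + 4 + 4 + 2 + 4 + 3 = 40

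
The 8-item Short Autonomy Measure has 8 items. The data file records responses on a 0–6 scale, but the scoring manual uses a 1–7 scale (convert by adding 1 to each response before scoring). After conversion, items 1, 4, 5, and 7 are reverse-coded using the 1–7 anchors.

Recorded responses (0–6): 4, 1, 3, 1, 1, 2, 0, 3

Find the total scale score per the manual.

Convert to 1–7: 5, 2, 4, 2, 2, 3, 1, 4
Reverse-coded (reversed = (1+7) − raw = 8 − raw):
  item 1: 8 − 5 = 3
  item 4: 8 − 2 = 6
  item 5: 8 − 2 = 6
  item 7: 8 − 1 = 7
Scored: 3, 2, 4, 6, 6, 3, 7, 4
Total = 35

35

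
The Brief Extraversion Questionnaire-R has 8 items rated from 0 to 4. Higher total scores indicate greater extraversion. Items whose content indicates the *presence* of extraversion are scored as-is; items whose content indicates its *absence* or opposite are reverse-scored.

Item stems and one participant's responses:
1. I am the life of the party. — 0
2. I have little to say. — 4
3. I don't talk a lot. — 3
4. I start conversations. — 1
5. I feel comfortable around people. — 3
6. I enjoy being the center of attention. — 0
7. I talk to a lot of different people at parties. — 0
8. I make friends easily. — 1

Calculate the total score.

6

Items 2, 3 describe the absence/opposite of extraversion → reverse-score.
reverse-coded value = 4 − response.
  item 1: 0
  item 2: 4 − 4 = 0
  item 3: 4 − 3 = 1
  item 4: 1
  item 5: 3
  item 6: 0
  item 7: 0
  item 8: 1
Total = 0 + 0 + 1 + 1 + 3 + 0 + 0 + 1 = 6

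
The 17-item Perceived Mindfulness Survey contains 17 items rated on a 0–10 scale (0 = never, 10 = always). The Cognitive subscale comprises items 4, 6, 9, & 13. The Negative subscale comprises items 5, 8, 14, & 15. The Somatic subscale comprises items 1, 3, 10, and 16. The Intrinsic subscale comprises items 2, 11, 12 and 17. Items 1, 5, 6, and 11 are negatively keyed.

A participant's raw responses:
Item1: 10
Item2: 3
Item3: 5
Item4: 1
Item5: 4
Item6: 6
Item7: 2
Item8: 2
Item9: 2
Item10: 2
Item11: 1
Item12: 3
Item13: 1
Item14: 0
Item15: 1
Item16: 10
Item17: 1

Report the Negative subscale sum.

Negative items: 5, 8, 14, 15.
Of these, item 5 is negatively keyed; reversed = (0+10) − raw = 10 − raw.
  item 5: 10 − 4 = 6
  item 8: 2
  item 14: 0
  item 15: 1
Sum = 6 + 2 + 0 + 1 = 9

9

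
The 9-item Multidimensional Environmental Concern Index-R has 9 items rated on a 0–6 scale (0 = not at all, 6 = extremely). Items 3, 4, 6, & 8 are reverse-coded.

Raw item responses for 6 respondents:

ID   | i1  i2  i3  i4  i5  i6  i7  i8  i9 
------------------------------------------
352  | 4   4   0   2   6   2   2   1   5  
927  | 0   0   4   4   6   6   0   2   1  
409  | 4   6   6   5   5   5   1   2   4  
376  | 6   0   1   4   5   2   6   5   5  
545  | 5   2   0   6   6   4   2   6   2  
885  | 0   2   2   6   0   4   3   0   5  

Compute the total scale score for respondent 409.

Respondent 409 raw: 4, 6, 6, 5, 5, 5, 1, 2, 4.
Reverse-coded (reversed = (0+6) − raw = 6 − raw):
  item 1: 4
  item 2: 6
  item 3: 6 − 6 = 0
  item 4: 6 − 5 = 1
  item 5: 5
  item 6: 6 − 5 = 1
  item 7: 1
  item 8: 6 − 2 = 4
  item 9: 4
Sum = 4 + 6 + 0 + 1 + 5 + 1 + 1 + 4 + 4 = 26

26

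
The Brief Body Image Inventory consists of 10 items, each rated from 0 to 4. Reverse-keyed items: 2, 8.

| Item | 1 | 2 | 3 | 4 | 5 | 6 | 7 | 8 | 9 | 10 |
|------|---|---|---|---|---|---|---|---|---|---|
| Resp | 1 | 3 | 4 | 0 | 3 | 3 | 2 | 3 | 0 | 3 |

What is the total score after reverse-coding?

Apply reverse scoring (on a 0–4 scale, reversed = 4 − raw):
  item 2: 4 − 3 = 1
  item 8: 4 − 3 = 1
Scored items: 1, 1, 4, 0, 3, 3, 2, 1, 0, 3
Total = 1 + 1 + 4 + 0 + 3 + 3 + 2 + 1 + 0 + 3 = 18

18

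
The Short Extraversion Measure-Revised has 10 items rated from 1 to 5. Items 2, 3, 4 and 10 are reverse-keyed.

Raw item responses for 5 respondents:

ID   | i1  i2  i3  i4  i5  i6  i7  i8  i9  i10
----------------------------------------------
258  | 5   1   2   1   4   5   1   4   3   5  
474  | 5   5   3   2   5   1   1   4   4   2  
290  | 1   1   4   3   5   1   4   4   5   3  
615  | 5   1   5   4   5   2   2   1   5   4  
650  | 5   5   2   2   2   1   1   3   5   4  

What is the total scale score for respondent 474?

32

Respondent 474 raw: 5, 5, 3, 2, 5, 1, 1, 4, 4, 2.
Reverse-coded (reversed = (1+5) − raw = 6 − raw):
  item 1: 5
  item 2: 6 − 5 = 1
  item 3: 6 − 3 = 3
  item 4: 6 − 2 = 4
  item 5: 5
  item 6: 1
  item 7: 1
  item 8: 4
  item 9: 4
  item 10: 6 − 2 = 4
Sum = 5 + 1 + 3 + 4 + 5 + 1 + 1 + 4 + 4 + 4 = 32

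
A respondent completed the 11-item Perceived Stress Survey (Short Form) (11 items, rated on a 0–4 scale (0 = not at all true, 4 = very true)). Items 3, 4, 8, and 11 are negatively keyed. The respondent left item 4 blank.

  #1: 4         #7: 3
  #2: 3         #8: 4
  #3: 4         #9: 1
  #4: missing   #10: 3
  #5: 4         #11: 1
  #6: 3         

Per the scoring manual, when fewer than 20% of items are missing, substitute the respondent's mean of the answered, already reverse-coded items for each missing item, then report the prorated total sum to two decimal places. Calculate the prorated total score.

26.40

Reverse-coded (on a 0–4 scale, reversed = 4 − raw):
  item 3: 4 − 4 = 0
  item 8: 4 − 4 = 0
  item 11: 4 − 1 = 3
Completed scored items (10 of 11): 4, 3, 0, 4, 3, 3, 0, 1, 3, 3; sum = 24.
Person mean = 24 / 10 ≈ 2.4000
Prorated total = (24 / 10) × 11 = 26.40 (to 2 dp)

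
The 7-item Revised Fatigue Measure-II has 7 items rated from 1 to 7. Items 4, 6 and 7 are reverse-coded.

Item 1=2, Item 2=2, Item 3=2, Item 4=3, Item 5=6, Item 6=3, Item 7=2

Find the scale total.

Apply reverse scoring (reversed = (1+7) − raw = 8 − raw):
  item 4: 8 − 3 = 5
  item 6: 8 − 3 = 5
  item 7: 8 − 2 = 6
Scored responses: 2, 2, 2, 5, 6, 5, 6
Total = 2 + 2 + 2 + 5 + 6 + 5 + 6 = 28

28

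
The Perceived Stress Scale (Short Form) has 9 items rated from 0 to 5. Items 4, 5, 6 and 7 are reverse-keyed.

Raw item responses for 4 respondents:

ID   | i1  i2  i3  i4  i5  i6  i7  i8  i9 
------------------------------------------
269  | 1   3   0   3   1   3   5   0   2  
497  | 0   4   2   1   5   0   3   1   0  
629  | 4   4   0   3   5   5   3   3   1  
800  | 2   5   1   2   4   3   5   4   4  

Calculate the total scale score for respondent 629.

Respondent 629 raw: 4, 4, 0, 3, 5, 5, 3, 3, 1.
Reverse-coded (on a 0–5 scale, reversed = 5 − raw):
  item 1: 4
  item 2: 4
  item 3: 0
  item 4: 5 − 3 = 2
  item 5: 5 − 5 = 0
  item 6: 5 − 5 = 0
  item 7: 5 − 3 = 2
  item 8: 3
  item 9: 1
Sum = 4 + 4 + 0 + 2 + 0 + 0 + 2 + 3 + 1 = 16

16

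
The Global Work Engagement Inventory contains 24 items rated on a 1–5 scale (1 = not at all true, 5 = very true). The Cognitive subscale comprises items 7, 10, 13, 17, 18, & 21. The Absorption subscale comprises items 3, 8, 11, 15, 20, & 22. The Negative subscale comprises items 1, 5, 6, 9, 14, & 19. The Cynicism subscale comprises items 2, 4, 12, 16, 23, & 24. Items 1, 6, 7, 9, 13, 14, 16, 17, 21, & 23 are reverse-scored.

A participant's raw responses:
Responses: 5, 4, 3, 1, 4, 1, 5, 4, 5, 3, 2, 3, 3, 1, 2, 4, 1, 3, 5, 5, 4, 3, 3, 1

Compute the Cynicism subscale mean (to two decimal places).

Cynicism items: 2, 4, 12, 16, 23, 24.
Of these, items 16 & 23 are reverse-scored; reverse-coded value = 6 − response.
  item 2: 4
  item 4: 1
  item 12: 3
  item 16: 6 − 4 = 2
  item 23: 6 − 3 = 3
  item 24: 1
Sum = 4 + 1 + 3 + 2 + 3 + 1 = 14
Mean = 14 / 6 = 2.33

2.33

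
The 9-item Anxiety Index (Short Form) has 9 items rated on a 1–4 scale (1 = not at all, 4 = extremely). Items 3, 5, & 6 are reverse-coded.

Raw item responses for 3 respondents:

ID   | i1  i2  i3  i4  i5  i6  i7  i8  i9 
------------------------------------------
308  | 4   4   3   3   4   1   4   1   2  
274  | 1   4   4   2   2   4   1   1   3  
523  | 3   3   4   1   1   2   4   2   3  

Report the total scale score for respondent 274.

Respondent 274 raw: 1, 4, 4, 2, 2, 4, 1, 1, 3.
Reverse-coded (reverse-coded value = 5 − response):
  item 1: 1
  item 2: 4
  item 3: 5 − 4 = 1
  item 4: 2
  item 5: 5 − 2 = 3
  item 6: 5 − 4 = 1
  item 7: 1
  item 8: 1
  item 9: 3
Sum = 1 + 4 + 1 + 2 + 3 + 1 + 1 + 1 + 3 = 17

17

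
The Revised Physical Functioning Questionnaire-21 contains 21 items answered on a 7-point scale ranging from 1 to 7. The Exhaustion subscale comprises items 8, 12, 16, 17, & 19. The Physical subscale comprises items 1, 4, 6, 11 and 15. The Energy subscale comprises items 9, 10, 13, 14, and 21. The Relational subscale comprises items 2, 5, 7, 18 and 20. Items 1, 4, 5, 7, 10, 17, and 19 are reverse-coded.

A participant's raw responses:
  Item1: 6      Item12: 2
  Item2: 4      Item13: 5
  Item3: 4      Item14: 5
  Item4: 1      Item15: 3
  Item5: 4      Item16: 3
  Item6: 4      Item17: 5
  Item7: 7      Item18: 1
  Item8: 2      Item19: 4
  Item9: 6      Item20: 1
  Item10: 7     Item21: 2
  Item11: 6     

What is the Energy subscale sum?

Energy items: 9, 10, 13, 14, 21.
Of these, item 10 is reverse-coded; reverse-coded value = 8 − response.
  item 9: 6
  item 10: 8 − 7 = 1
  item 13: 5
  item 14: 5
  item 21: 2
Sum = 6 + 1 + 5 + 5 + 2 = 19

19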